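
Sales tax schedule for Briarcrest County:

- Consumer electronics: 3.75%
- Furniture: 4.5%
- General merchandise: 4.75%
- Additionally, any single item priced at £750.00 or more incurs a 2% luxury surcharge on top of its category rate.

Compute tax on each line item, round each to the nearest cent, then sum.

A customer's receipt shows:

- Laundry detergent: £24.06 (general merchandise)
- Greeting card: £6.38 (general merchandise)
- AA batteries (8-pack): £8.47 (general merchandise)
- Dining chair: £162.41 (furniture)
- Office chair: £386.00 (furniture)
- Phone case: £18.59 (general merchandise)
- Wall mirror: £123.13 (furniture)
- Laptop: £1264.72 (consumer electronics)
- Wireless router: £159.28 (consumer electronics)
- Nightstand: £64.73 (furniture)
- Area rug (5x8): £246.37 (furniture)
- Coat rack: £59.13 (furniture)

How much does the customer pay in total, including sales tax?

£2651.56

Laundry detergent £24.06: general merchandise → 4.75% → £1.14
Greeting card £6.38: general merchandise → 4.75% → £0.30
AA batteries (8-pack) £8.47: general merchandise → 4.75% → £0.40
Dining chair £162.41: furniture → 4.5% → £7.31
Office chair £386.00: furniture → 4.5% → £17.37
Phone case £18.59: general merchandise → 4.75% → £0.88
Wall mirror £123.13: furniture → 4.5% → £5.54
Laptop £1264.72: consumer electronics → 3.75% + 2% surcharge = 5.75% → £72.72
Wireless router £159.28: consumer electronics → 3.75% → £5.97
Nightstand £64.73: furniture → 4.5% → £2.91
Area rug (5x8) £246.37: furniture → 4.5% → £11.09
Coat rack £59.13: furniture → 4.5% → £2.66
Subtotal = £2523.27; tax = £128.29; total due = £2651.56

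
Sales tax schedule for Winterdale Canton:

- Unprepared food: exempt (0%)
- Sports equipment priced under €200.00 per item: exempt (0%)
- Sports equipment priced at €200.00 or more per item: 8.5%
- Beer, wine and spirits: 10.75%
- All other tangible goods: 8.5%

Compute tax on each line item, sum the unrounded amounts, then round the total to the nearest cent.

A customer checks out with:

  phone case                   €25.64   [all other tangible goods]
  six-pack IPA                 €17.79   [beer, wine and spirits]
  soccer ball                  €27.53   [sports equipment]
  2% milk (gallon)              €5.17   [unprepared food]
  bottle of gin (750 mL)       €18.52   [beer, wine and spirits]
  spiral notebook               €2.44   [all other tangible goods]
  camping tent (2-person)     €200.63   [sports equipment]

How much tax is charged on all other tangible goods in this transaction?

€2.39

Phone case €25.64: all other tangible goods → 8.5% → €2.1794
Spiral notebook €2.44: all other tangible goods → 8.5% → €0.2074
Tax on all other tangible goods: unrounded sum = €2.3868 → €2.39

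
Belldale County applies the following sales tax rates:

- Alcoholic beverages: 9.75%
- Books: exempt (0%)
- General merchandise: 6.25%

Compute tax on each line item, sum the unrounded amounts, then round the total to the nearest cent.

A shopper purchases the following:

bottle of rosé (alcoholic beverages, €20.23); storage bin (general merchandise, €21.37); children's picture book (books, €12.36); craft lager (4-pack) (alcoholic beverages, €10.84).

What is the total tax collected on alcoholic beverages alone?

Bottle of rosé €20.23: alcoholic beverages → 9.75% → €1.972425
Craft lager (4-pack) €10.84: alcoholic beverages → 9.75% → €1.0569
Tax on alcoholic beverages: unrounded sum = €3.029325 → €3.03

€3.03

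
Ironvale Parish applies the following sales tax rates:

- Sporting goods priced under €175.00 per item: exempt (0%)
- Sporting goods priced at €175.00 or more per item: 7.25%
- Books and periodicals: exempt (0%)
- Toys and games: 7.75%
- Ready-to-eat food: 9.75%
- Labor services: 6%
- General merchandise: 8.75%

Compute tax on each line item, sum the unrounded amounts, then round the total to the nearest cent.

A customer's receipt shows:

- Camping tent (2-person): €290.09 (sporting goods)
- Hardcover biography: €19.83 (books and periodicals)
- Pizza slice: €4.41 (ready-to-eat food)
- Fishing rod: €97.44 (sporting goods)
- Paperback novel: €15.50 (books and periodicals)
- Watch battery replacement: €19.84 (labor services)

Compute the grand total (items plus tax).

€469.76

Camping tent (2-person) €290.09: sporting goods, €175.00 or more → 7.25% → €21.031525
Hardcover biography €19.83: books and periodicals → 0% → €0.00
Pizza slice €4.41: ready-to-eat food → 9.75% → €0.429975
Fishing rod €97.44: sporting goods, under €175.00 → 0% → €0.00
Paperback novel €15.50: books and periodicals → 0% → €0.00
Watch battery replacement €19.84: labor services → 6% → €1.1904
Subtotal = €447.11; unrounded tax = €22.6519 → €22.65; total due = €469.76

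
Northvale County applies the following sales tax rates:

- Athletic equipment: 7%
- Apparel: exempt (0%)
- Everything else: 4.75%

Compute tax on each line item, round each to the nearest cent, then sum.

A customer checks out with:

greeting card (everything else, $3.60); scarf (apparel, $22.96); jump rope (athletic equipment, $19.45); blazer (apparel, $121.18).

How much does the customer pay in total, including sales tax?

Greeting card $3.60: everything else → 4.75% → $0.17
Scarf $22.96: apparel → 0% → $0.00
Jump rope $19.45: athletic equipment → 7% → $1.36
Blazer $121.18: apparel → 0% → $0.00
Subtotal = $167.19; tax = $1.53; total due = $168.72

$168.72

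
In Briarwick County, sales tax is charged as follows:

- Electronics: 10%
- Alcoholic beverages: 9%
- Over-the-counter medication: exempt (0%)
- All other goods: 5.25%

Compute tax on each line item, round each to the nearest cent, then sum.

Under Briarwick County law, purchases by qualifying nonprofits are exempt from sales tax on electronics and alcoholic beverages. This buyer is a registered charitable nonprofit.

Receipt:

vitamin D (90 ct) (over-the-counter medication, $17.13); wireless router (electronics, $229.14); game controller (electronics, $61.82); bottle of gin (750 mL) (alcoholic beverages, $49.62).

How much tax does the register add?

$0.00

Vitamin D (90 ct) $17.13: over-the-counter medication → 0% → $0.00
Wireless router $229.14: electronics, buyer-exempt → 0% → $0.00
Game controller $61.82: electronics, buyer-exempt → 0% → $0.00
Bottle of gin (750 mL) $49.62: alcoholic beverages, buyer-exempt → 0% → $0.00
Total tax = $0.00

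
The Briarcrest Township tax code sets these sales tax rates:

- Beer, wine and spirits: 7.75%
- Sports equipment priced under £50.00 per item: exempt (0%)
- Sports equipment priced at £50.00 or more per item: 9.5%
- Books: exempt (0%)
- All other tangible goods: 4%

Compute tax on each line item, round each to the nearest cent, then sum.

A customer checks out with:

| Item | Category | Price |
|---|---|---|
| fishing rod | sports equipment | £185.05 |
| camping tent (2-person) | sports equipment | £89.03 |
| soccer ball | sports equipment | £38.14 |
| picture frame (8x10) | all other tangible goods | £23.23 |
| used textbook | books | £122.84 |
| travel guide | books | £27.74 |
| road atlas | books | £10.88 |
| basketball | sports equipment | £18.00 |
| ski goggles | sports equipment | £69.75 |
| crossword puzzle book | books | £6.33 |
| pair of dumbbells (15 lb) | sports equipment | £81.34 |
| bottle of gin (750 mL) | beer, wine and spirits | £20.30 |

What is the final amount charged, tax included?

£735.53

Fishing rod £185.05: sports equipment, £50.00 or more → 9.5% → £17.58
Camping tent (2-person) £89.03: sports equipment, £50.00 or more → 9.5% → £8.46
Soccer ball £38.14: sports equipment, under £50.00 → 0% → £0.00
Picture frame (8x10) £23.23: all other tangible goods → 4% → £0.93
Used textbook £122.84: books → 0% → £0.00
Travel guide £27.74: books → 0% → £0.00
Road atlas £10.88: books → 0% → £0.00
Basketball £18.00: sports equipment, under £50.00 → 0% → £0.00
Ski goggles £69.75: sports equipment, £50.00 or more → 9.5% → £6.63
Crossword puzzle book £6.33: books → 0% → £0.00
Pair of dumbbells (15 lb) £81.34: sports equipment, £50.00 or more → 9.5% → £7.73
Bottle of gin (750 mL) £20.30: beer, wine and spirits → 7.75% → £1.57
Subtotal = £692.63; tax = £42.90; total due = £735.53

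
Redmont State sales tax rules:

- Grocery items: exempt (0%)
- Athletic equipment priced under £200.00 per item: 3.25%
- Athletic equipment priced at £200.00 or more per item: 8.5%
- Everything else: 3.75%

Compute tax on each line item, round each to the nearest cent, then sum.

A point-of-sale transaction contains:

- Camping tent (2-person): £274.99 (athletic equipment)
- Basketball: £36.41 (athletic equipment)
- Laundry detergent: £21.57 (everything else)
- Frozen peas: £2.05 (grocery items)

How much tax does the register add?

Camping tent (2-person) £274.99: athletic equipment, £200.00 or more → 8.5% → £23.37
Basketball £36.41: athletic equipment, under £200.00 → 3.25% → £1.18
Laundry detergent £21.57: everything else → 3.75% → £0.81
Frozen peas £2.05: grocery items → 0% → £0.00
Total tax = £23.37 + £1.18 + £0.81 = £25.36

£25.36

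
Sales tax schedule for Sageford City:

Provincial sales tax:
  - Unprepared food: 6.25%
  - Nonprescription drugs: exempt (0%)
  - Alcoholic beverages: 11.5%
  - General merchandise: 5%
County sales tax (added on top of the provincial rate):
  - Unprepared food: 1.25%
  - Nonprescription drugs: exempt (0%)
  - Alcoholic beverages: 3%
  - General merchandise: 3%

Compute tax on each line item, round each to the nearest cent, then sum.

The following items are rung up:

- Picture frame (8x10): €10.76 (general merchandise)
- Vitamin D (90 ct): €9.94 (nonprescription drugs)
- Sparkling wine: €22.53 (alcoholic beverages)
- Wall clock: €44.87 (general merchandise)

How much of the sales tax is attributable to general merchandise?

Picture frame (8x10) €10.76: general merchandise → 5% + 3% county = 8% → €0.86
Wall clock €44.87: general merchandise → 5% + 3% county = 8% → €3.59
Tax on general merchandise = €0.86 + €3.59 = €4.45

€4.45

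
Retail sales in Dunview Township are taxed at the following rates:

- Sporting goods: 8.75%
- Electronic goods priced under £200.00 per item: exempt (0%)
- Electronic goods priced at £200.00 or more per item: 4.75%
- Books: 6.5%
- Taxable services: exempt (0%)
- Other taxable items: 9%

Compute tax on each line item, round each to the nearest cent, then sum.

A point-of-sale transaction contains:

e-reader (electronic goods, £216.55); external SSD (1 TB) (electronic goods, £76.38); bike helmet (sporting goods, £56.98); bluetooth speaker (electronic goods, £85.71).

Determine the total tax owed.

£15.28

E-reader £216.55: electronic goods, £200.00 or more → 4.75% → £10.29
External SSD (1 TB) £76.38: electronic goods, under £200.00 → 0% → £0.00
Bike helmet £56.98: sporting goods → 8.75% → £4.99
Bluetooth speaker £85.71: electronic goods, under £200.00 → 0% → £0.00
Total tax = £10.29 + £4.99 = £15.28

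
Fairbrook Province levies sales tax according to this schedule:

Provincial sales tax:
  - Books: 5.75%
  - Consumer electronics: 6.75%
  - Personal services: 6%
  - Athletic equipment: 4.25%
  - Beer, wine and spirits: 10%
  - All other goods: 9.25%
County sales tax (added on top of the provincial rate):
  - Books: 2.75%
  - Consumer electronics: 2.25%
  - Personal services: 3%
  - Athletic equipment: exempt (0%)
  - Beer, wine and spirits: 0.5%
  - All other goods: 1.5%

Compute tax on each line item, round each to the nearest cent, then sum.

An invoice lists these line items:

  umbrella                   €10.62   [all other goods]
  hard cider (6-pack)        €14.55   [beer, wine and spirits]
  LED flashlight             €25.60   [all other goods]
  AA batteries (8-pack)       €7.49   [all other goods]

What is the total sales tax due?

€6.23

Umbrella €10.62: all other goods → 9.25% + 1.5% county = 10.75% → €1.14
Hard cider (6-pack) €14.55: beer, wine and spirits → 10% + 0.5% county = 10.5% → €1.53
LED flashlight €25.60: all other goods → 9.25% + 1.5% county = 10.75% → €2.75
AA batteries (8-pack) €7.49: all other goods → 9.25% + 1.5% county = 10.75% → €0.81
Total tax = €1.14 + €1.53 + €2.75 + €0.81 = €6.23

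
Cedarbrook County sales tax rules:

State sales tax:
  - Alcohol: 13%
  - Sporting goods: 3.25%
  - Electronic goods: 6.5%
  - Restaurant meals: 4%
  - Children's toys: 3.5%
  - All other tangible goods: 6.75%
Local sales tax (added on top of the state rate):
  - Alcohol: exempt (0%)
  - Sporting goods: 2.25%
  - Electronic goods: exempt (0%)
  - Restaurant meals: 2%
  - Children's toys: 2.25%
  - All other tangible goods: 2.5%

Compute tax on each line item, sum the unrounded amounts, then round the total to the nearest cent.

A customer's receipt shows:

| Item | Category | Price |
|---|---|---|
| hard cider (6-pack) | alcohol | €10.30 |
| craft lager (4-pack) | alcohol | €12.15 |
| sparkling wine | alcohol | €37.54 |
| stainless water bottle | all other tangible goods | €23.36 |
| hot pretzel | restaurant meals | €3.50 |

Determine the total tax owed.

€10.17

Hard cider (6-pack) €10.30: alcohol → 13% + 0% local = 13% → €1.339
Craft lager (4-pack) €12.15: alcohol → 13% + 0% local = 13% → €1.5795
Sparkling wine €37.54: alcohol → 13% + 0% local = 13% → €4.8802
Stainless water bottle €23.36: all other tangible goods → 6.75% + 2.5% local = 9.25% → €2.1608
Hot pretzel €3.50: restaurant meals → 4% + 2% local = 6% → €0.21
Unrounded tax sum = €10.1695 → €10.17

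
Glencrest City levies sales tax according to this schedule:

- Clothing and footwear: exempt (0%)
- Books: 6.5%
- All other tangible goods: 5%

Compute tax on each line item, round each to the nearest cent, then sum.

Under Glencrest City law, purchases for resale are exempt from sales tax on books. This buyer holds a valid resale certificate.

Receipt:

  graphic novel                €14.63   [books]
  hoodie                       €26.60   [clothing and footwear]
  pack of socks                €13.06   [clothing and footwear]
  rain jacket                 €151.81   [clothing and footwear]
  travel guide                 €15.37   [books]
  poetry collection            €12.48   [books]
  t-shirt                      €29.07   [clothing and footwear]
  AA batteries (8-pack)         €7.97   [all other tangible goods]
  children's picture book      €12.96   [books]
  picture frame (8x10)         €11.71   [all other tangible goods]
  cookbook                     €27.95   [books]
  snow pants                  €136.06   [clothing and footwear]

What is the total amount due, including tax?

€460.66

Graphic novel €14.63: books, buyer-exempt → 0% → €0.00
Hoodie €26.60: clothing and footwear → 0% → €0.00
Pack of socks €13.06: clothing and footwear → 0% → €0.00
Rain jacket €151.81: clothing and footwear → 0% → €0.00
Travel guide €15.37: books, buyer-exempt → 0% → €0.00
Poetry collection €12.48: books, buyer-exempt → 0% → €0.00
T-shirt €29.07: clothing and footwear → 0% → €0.00
AA batteries (8-pack) €7.97: all other tangible goods → 5% → €0.40
Children's picture book €12.96: books, buyer-exempt → 0% → €0.00
Picture frame (8x10) €11.71: all other tangible goods → 5% → €0.59
Cookbook €27.95: books, buyer-exempt → 0% → €0.00
Snow pants €136.06: clothing and footwear → 0% → €0.00
Subtotal = €459.67; tax = €0.99; total due = €460.66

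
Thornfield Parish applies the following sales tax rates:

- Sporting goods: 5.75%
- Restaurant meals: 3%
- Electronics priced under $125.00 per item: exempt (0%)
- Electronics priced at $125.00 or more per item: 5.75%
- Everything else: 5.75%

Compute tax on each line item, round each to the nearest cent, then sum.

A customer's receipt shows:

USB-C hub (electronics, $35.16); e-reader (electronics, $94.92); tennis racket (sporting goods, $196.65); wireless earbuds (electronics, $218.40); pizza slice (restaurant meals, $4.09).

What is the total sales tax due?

$23.99

USB-C hub $35.16: electronics, under $125.00 → 0% → $0.00
E-reader $94.92: electronics, under $125.00 → 0% → $0.00
Tennis racket $196.65: sporting goods → 5.75% → $11.31
Wireless earbuds $218.40: electronics, $125.00 or more → 5.75% → $12.56
Pizza slice $4.09: restaurant meals → 3% → $0.12
Total tax = $11.31 + $12.56 + $0.12 = $23.99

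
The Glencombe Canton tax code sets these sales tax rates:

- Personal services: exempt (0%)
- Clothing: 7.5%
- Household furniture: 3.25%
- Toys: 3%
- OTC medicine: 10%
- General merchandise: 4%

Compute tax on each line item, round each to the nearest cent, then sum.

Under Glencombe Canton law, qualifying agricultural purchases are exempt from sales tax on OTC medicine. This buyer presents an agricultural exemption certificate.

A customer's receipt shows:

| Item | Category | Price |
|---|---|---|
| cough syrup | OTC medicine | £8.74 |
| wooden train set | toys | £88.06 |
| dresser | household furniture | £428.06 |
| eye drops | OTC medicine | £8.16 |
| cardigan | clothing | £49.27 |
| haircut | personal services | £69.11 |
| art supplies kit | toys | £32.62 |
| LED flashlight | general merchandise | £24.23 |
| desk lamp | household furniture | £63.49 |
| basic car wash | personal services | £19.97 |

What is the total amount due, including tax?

£815.97

Cough syrup £8.74: OTC medicine, buyer-exempt → 0% → £0.00
Wooden train set £88.06: toys → 3% → £2.64
Dresser £428.06: household furniture → 3.25% → £13.91
Eye drops £8.16: OTC medicine, buyer-exempt → 0% → £0.00
Cardigan £49.27: clothing → 7.5% → £3.70
Haircut £69.11: personal services → 0% → £0.00
Art supplies kit £32.62: toys → 3% → £0.98
LED flashlight £24.23: general merchandise → 4% → £0.97
Desk lamp £63.49: household furniture → 3.25% → £2.06
Basic car wash £19.97: personal services → 0% → £0.00
Subtotal = £791.71; tax = £24.26; total due = £815.97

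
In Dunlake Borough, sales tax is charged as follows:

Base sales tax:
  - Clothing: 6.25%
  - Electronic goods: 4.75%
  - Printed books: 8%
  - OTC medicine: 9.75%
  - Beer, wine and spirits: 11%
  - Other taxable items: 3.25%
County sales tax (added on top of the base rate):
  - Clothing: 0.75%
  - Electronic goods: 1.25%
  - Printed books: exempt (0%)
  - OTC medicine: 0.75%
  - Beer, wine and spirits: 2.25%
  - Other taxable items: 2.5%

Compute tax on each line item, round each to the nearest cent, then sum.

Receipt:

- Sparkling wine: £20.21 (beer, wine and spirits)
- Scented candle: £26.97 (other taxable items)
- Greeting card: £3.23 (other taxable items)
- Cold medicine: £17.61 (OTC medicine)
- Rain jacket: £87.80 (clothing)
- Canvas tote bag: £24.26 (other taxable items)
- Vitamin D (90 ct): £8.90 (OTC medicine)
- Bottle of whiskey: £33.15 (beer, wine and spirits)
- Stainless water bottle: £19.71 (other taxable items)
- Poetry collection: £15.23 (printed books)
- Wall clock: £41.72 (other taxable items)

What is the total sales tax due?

Sparkling wine £20.21: beer, wine and spirits → 11% + 2.25% county = 13.25% → £2.68
Scented candle £26.97: other taxable items → 3.25% + 2.5% county = 5.75% → £1.55
Greeting card £3.23: other taxable items → 3.25% + 2.5% county = 5.75% → £0.19
Cold medicine £17.61: OTC medicine → 9.75% + 0.75% county = 10.5% → £1.85
Rain jacket £87.80: clothing → 6.25% + 0.75% county = 7% → £6.15
Canvas tote bag £24.26: other taxable items → 3.25% + 2.5% county = 5.75% → £1.39
Vitamin D (90 ct) £8.90: OTC medicine → 9.75% + 0.75% county = 10.5% → £0.93
Bottle of whiskey £33.15: beer, wine and spirits → 11% + 2.25% county = 13.25% → £4.39
Stainless water bottle £19.71: other taxable items → 3.25% + 2.5% county = 5.75% → £1.13
Poetry collection £15.23: printed books → 8% + 0% county = 8% → £1.22
Wall clock £41.72: other taxable items → 3.25% + 2.5% county = 5.75% → £2.40
Total tax = £2.68 + £1.55 + £0.19 + £1.85 + £6.15 + £1.39 + £0.93 + £4.39 + £1.13 + £1.22 + £2.40 = £23.88

£23.88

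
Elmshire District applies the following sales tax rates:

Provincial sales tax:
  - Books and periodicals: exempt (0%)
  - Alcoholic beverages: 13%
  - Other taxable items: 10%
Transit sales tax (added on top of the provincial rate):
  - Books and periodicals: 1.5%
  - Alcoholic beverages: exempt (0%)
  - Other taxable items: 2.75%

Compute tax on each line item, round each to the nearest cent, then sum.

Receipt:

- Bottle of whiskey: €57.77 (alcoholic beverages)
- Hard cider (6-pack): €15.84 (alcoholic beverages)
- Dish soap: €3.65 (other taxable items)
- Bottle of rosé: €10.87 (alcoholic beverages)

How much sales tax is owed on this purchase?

Bottle of whiskey €57.77: alcoholic beverages → 13% + 0% transit = 13% → €7.51
Hard cider (6-pack) €15.84: alcoholic beverages → 13% + 0% transit = 13% → €2.06
Dish soap €3.65: other taxable items → 10% + 2.75% transit = 12.75% → €0.47
Bottle of rosé €10.87: alcoholic beverages → 13% + 0% transit = 13% → €1.41
Total tax = €7.51 + €2.06 + €0.47 + €1.41 = €11.45

€11.45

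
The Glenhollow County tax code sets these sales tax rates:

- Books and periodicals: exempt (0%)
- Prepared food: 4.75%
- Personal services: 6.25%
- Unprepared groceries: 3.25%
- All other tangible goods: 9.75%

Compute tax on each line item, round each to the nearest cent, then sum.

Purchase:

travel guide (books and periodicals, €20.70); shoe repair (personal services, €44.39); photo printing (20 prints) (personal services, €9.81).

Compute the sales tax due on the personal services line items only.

€3.38

Shoe repair €44.39: personal services → 6.25% → €2.77
Photo printing (20 prints) €9.81: personal services → 6.25% → €0.61
Tax on personal services = €2.77 + €0.61 = €3.38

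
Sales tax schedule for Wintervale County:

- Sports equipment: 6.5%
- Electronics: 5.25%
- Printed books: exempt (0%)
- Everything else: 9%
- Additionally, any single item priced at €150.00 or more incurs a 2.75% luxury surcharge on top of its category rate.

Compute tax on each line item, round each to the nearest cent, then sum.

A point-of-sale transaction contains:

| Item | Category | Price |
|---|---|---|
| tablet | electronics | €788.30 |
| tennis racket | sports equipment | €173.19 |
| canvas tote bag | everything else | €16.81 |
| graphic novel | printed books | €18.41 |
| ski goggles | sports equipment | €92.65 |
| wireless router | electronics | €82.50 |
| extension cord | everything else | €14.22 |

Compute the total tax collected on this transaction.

€92.22

Tablet €788.30: electronics → 5.25% + 2.75% surcharge = 8% → €63.06
Tennis racket €173.19: sports equipment → 6.5% + 2.75% surcharge = 9.25% → €16.02
Canvas tote bag €16.81: everything else → 9% → €1.51
Graphic novel €18.41: printed books → 0% → €0.00
Ski goggles €92.65: sports equipment → 6.5% → €6.02
Wireless router €82.50: electronics → 5.25% → €4.33
Extension cord €14.22: everything else → 9% → €1.28
Total tax = €63.06 + €16.02 + €1.51 + €6.02 + €4.33 + €1.28 = €92.22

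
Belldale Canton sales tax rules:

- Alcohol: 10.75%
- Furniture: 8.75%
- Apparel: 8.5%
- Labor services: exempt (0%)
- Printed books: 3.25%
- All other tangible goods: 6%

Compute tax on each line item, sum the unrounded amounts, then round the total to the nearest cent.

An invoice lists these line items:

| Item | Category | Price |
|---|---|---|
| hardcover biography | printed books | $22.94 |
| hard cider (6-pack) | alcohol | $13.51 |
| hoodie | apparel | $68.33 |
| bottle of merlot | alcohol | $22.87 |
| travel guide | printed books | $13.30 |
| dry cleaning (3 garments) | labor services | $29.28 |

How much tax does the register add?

Hardcover biography $22.94: printed books → 3.25% → $0.74555
Hard cider (6-pack) $13.51: alcohol → 10.75% → $1.452325
Hoodie $68.33: apparel → 8.5% → $5.80805
Bottle of merlot $22.87: alcohol → 10.75% → $2.458525
Travel guide $13.30: printed books → 3.25% → $0.43225
Dry cleaning (3 garments) $29.28: labor services → 0% → $0.00
Unrounded tax sum = $10.8967 → $10.90

$10.90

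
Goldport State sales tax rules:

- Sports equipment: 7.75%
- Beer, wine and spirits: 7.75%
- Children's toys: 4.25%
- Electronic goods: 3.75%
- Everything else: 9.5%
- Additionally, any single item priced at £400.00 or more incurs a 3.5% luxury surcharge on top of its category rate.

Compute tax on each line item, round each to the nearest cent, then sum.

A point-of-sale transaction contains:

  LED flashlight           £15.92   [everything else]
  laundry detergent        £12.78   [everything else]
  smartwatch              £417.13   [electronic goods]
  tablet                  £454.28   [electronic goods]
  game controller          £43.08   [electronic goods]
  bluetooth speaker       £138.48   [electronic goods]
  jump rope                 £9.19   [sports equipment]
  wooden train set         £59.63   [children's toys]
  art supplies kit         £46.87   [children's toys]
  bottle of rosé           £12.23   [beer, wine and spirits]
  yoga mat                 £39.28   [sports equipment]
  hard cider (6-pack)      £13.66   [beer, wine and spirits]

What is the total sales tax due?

LED flashlight £15.92: everything else → 9.5% → £1.51
Laundry detergent £12.78: everything else → 9.5% → £1.21
Smartwatch £417.13: electronic goods → 3.75% + 3.5% surcharge = 7.25% → £30.24
Tablet £454.28: electronic goods → 3.75% + 3.5% surcharge = 7.25% → £32.94
Game controller £43.08: electronic goods → 3.75% → £1.62
Bluetooth speaker £138.48: electronic goods → 3.75% → £5.19
Jump rope £9.19: sports equipment → 7.75% → £0.71
Wooden train set £59.63: children's toys → 4.25% → £2.53
Art supplies kit £46.87: children's toys → 4.25% → £1.99
Bottle of rosé £12.23: beer, wine and spirits → 7.75% → £0.95
Yoga mat £39.28: sports equipment → 7.75% → £3.04
Hard cider (6-pack) £13.66: beer, wine and spirits → 7.75% → £1.06
Total tax = £1.51 + £1.21 + £30.24 + £32.94 + £1.62 + £5.19 + £0.71 + £2.53 + £1.99 + £0.95 + £3.04 + £1.06 = £82.99

£82.99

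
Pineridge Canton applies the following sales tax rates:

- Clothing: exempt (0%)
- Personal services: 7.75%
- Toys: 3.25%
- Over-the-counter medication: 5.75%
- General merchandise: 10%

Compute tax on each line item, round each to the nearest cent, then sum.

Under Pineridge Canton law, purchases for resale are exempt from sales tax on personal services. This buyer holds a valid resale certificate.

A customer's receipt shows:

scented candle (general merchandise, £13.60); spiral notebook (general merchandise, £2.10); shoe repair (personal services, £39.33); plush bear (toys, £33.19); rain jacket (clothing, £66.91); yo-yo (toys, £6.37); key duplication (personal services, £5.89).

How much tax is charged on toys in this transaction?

Plush bear £33.19: toys → 3.25% → £1.08
Yo-yo £6.37: toys → 3.25% → £0.21
Tax on toys = £1.08 + £0.21 = £1.29

£1.29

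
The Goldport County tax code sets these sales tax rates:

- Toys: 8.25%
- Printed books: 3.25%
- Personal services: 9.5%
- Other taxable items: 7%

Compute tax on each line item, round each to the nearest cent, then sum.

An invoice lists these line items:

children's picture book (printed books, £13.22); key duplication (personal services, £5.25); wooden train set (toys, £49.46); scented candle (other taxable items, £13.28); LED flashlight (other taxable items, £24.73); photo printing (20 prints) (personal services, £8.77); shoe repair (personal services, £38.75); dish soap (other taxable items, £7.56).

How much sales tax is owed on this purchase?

£12.71

Children's picture book £13.22: printed books → 3.25% → £0.43
Key duplication £5.25: personal services → 9.5% → £0.50
Wooden train set £49.46: toys → 8.25% → £4.08
Scented candle £13.28: other taxable items → 7% → £0.93
LED flashlight £24.73: other taxable items → 7% → £1.73
Photo printing (20 prints) £8.77: personal services → 9.5% → £0.83
Shoe repair £38.75: personal services → 9.5% → £3.68
Dish soap £7.56: other taxable items → 7% → £0.53
Total tax = £0.43 + £0.50 + £4.08 + £0.93 + £1.73 + £0.83 + £3.68 + £0.53 = £12.71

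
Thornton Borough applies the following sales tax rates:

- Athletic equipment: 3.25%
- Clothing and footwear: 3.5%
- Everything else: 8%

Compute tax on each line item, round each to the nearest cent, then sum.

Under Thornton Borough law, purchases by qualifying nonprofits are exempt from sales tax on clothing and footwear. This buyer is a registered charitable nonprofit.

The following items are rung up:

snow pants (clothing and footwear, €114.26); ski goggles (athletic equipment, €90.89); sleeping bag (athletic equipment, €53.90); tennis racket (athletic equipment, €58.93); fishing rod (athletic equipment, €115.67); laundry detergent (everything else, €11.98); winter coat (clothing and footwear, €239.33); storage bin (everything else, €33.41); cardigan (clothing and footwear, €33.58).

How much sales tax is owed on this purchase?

€14.01

Snow pants €114.26: clothing and footwear, buyer-exempt → 0% → €0.00
Ski goggles €90.89: athletic equipment → 3.25% → €2.95
Sleeping bag €53.90: athletic equipment → 3.25% → €1.75
Tennis racket €58.93: athletic equipment → 3.25% → €1.92
Fishing rod €115.67: athletic equipment → 3.25% → €3.76
Laundry detergent €11.98: everything else → 8% → €0.96
Winter coat €239.33: clothing and footwear, buyer-exempt → 0% → €0.00
Storage bin €33.41: everything else → 8% → €2.67
Cardigan €33.58: clothing and footwear, buyer-exempt → 0% → €0.00
Total tax = €2.95 + €1.75 + €1.92 + €3.76 + €0.96 + €2.67 = €14.01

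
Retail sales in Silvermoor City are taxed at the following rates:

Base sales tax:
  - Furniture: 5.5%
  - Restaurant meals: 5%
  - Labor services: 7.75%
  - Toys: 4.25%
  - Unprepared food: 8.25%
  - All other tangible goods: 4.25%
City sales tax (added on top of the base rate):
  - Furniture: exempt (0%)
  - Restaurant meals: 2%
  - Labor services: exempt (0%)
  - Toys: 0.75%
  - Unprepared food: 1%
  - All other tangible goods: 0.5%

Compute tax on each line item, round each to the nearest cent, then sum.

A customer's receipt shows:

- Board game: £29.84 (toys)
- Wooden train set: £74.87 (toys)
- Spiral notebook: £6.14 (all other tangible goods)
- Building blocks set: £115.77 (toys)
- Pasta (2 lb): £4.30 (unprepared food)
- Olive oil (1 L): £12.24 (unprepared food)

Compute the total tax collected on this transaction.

£12.84

Board game £29.84: toys → 4.25% + 0.75% city = 5% → £1.49
Wooden train set £74.87: toys → 4.25% + 0.75% city = 5% → £3.74
Spiral notebook £6.14: all other tangible goods → 4.25% + 0.5% city = 4.75% → £0.29
Building blocks set £115.77: toys → 4.25% + 0.75% city = 5% → £5.79
Pasta (2 lb) £4.30: unprepared food → 8.25% + 1% city = 9.25% → £0.40
Olive oil (1 L) £12.24: unprepared food → 8.25% + 1% city = 9.25% → £1.13
Total tax = £1.49 + £3.74 + £0.29 + £5.79 + £0.40 + £1.13 = £12.84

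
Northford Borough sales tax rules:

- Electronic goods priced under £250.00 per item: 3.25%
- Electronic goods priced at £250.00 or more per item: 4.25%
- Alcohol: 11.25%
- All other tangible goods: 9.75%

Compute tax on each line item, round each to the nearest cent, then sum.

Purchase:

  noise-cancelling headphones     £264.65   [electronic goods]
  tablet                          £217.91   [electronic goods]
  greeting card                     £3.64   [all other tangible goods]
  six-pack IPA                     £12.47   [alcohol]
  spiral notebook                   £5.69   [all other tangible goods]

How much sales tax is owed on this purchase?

Noise-cancelling headphones £264.65: electronic goods, £250.00 or more → 4.25% → £11.25
Tablet £217.91: electronic goods, under £250.00 → 3.25% → £7.08
Greeting card £3.64: all other tangible goods → 9.75% → £0.35
Six-pack IPA £12.47: alcohol → 11.25% → £1.40
Spiral notebook £5.69: all other tangible goods → 9.75% → £0.55
Total tax = £11.25 + £7.08 + £0.35 + £1.40 + £0.55 = £20.63

£20.63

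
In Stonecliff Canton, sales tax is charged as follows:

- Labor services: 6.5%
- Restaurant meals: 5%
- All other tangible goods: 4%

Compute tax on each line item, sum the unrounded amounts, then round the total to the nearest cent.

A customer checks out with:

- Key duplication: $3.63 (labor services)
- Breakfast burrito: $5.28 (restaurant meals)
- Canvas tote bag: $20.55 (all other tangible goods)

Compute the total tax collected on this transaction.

Key duplication $3.63: labor services → 6.5% → $0.23595
Breakfast burrito $5.28: restaurant meals → 5% → $0.264
Canvas tote bag $20.55: all other tangible goods → 4% → $0.822
Unrounded tax sum = $1.32195 → $1.32

$1.32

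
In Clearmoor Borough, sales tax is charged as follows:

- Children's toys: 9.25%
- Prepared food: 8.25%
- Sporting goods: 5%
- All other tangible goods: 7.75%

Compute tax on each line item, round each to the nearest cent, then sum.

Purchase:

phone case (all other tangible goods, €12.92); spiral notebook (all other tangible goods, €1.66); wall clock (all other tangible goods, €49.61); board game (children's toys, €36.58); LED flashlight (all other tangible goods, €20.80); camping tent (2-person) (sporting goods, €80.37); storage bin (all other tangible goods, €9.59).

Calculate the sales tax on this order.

Phone case €12.92: all other tangible goods → 7.75% → €1.00
Spiral notebook €1.66: all other tangible goods → 7.75% → €0.13
Wall clock €49.61: all other tangible goods → 7.75% → €3.84
Board game €36.58: children's toys → 9.25% → €3.38
LED flashlight €20.80: all other tangible goods → 7.75% → €1.61
Camping tent (2-person) €80.37: sporting goods → 5% → €4.02
Storage bin €9.59: all other tangible goods → 7.75% → €0.74
Total tax = €1.00 + €0.13 + €3.84 + €3.38 + €1.61 + €4.02 + €0.74 = €14.72

€14.72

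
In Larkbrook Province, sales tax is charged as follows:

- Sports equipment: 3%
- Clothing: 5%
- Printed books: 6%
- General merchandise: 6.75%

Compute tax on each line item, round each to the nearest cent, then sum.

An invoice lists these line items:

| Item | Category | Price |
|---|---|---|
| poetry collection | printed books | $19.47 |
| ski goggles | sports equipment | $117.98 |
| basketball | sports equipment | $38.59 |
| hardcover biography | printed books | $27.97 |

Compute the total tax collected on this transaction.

$7.55

Poetry collection $19.47: printed books → 6% → $1.17
Ski goggles $117.98: sports equipment → 3% → $3.54
Basketball $38.59: sports equipment → 3% → $1.16
Hardcover biography $27.97: printed books → 6% → $1.68
Total tax = $1.17 + $3.54 + $1.16 + $1.68 = $7.55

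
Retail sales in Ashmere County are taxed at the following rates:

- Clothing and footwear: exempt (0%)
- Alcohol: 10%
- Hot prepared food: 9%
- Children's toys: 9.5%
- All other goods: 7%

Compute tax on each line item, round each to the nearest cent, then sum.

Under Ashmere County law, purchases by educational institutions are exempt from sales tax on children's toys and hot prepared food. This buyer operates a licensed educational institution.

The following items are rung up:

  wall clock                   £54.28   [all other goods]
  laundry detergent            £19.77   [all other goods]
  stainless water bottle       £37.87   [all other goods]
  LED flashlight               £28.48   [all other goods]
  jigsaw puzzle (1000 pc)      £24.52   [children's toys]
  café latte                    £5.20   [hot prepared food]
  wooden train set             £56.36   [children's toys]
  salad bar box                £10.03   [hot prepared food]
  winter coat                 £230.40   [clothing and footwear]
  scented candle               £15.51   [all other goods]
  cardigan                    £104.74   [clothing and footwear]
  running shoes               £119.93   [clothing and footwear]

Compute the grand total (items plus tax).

Wall clock £54.28: all other goods → 7% → £3.80
Laundry detergent £19.77: all other goods → 7% → £1.38
Stainless water bottle £37.87: all other goods → 7% → £2.65
LED flashlight £28.48: all other goods → 7% → £1.99
Jigsaw puzzle (1000 pc) £24.52: children's toys, buyer-exempt → 0% → £0.00
Café latte £5.20: hot prepared food, buyer-exempt → 0% → £0.00
Wooden train set £56.36: children's toys, buyer-exempt → 0% → £0.00
Salad bar box £10.03: hot prepared food, buyer-exempt → 0% → £0.00
Winter coat £230.40: clothing and footwear → 0% → £0.00
Scented candle £15.51: all other goods → 7% → £1.09
Cardigan £104.74: clothing and footwear → 0% → £0.00
Running shoes £119.93: clothing and footwear → 0% → £0.00
Subtotal = £707.09; tax = £10.91; total due = £718.00

£718.00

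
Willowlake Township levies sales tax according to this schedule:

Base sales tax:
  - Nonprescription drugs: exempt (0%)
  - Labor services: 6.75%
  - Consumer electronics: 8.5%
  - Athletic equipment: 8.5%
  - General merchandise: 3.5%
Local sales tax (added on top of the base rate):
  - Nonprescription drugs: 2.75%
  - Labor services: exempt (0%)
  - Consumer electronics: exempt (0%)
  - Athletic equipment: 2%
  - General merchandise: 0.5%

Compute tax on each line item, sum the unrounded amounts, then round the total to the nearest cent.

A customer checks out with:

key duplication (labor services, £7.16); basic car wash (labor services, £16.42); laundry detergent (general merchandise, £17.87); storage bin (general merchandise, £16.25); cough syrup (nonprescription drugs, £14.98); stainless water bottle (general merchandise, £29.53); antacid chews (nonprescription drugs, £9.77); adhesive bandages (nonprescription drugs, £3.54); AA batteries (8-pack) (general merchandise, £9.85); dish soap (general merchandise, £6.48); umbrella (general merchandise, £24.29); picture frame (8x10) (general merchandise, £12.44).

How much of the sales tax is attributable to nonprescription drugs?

Cough syrup £14.98: nonprescription drugs → 0% + 2.75% local = 2.75% → £0.41195
Antacid chews £9.77: nonprescription drugs → 0% + 2.75% local = 2.75% → £0.268675
Adhesive bandages £3.54: nonprescription drugs → 0% + 2.75% local = 2.75% → £0.09735
Tax on nonprescription drugs: unrounded sum = £0.777975 → £0.78

£0.78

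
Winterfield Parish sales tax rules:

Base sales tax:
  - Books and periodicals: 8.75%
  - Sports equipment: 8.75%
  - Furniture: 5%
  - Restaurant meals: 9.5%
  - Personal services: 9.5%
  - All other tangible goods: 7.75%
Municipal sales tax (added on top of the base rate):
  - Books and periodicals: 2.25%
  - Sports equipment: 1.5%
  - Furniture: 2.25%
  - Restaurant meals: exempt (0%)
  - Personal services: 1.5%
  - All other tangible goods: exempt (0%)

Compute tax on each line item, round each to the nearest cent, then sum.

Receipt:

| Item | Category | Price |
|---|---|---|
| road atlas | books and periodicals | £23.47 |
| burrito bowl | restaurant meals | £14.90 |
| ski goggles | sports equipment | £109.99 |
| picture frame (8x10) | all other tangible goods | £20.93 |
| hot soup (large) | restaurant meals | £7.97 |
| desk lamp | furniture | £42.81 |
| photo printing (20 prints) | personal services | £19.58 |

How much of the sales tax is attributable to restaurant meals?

£2.18

Burrito bowl £14.90: restaurant meals → 9.5% + 0% municipal = 9.5% → £1.42
Hot soup (large) £7.97: restaurant meals → 9.5% + 0% municipal = 9.5% → £0.76
Tax on restaurant meals = £1.42 + £0.76 = £2.18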